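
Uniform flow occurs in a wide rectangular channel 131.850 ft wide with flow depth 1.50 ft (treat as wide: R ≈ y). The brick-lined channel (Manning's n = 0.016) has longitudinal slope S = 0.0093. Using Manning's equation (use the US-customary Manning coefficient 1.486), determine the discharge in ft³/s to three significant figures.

2320 ft³/s

A = b·y = 131.850 × 1.50 = 197.8 ft²
Wide channel: R ≈ y = 1.50 ft
Q = (1.486/n)·A·R^(2/3)·S^(1/2) = (1.486/0.016) × 197.8 × 1.500^(2/3) × 0.0093^(1/2) = 2321 ft³/s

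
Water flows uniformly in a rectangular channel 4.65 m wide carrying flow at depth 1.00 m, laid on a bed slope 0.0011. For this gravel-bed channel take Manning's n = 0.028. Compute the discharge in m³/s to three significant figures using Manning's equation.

4.34 m³/s

A = b·y = 4.65 × 1.00 = 4.650 m²
P = b + 2y = 4.65 + 2×1.00 = 6.650 m
R = A/P = 4.650/6.650 = 0.6992 m
Q = (1/n)·A·R^(2/3)·S^(1/2) = (1/0.028) × 4.650 × 0.6992^(2/3) × 0.0011^(1/2) = 4.339 m³/s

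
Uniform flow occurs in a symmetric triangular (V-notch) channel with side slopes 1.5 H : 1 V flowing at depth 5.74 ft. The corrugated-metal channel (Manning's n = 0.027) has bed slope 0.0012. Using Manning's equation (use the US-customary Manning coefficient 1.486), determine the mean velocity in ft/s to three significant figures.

3.41 ft/s

A = z·y² = 1.5×5.74² = 49.42 ft²
P = 2y√(1+z²) = 2×5.74×√(1+1.5²) = 20.70 ft
R = A/P = 49.42/20.70 = 2.388 ft
Q = (1.486/n)·A·R^(2/3)·S^(1/2) = (1.486/0.027) × 49.42 × 2.388^(2/3) × 0.0012^(1/2) = 168.3 ft³/s
V = Q/A = 168.3/49.42 = 3.406 ft/s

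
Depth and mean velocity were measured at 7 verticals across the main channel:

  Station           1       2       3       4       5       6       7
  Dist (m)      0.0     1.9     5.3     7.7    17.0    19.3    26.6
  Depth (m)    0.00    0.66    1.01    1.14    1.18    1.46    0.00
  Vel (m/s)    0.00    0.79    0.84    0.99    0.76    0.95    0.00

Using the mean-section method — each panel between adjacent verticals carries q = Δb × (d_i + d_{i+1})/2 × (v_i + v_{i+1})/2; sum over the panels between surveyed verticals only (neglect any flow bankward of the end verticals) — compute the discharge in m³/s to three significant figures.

Panel 1-2: Δb = 1.9 m, d̄ = (0.00+0.66)/2 = 0.33, v̄ = (0.00+0.79)/2 = 0.395 → q = 1.9×0.33×0.395 = 0.2477 m³/s
Panel 2-3: Δb = 3.4 m, d̄ = (0.66+1.01)/2 = 0.835, v̄ = (0.79+0.84)/2 = 0.815 → q = 3.4×0.835×0.815 = 2.314 m³/s
Panel 3-4: Δb = 2.4 m, d̄ = (1.01+1.14)/2 = 1.075, v̄ = (0.84+0.99)/2 = 0.915 → q = 2.4×1.075×0.915 = 2.361 m³/s
Panel 4-5: Δb = 9.3 m, d̄ = (1.14+1.18)/2 = 1.16, v̄ = (0.99+0.76)/2 = 0.875 → q = 9.3×1.16×0.875 = 9.440 m³/s
Panel 5-6: Δb = 2.3 m, d̄ = (1.18+1.46)/2 = 1.32, v̄ = (0.76+0.95)/2 = 0.855 → q = 2.3×1.32×0.855 = 2.596 m³/s
Panel 6-7: Δb = 7.3 m, d̄ = (1.46+0.00)/2 = 0.73, v̄ = (0.95+0.00)/2 = 0.475 → q = 7.3×0.73×0.475 = 2.531 m³/s
Q = Σ q = 19.49 m³/s

19.5 m³/s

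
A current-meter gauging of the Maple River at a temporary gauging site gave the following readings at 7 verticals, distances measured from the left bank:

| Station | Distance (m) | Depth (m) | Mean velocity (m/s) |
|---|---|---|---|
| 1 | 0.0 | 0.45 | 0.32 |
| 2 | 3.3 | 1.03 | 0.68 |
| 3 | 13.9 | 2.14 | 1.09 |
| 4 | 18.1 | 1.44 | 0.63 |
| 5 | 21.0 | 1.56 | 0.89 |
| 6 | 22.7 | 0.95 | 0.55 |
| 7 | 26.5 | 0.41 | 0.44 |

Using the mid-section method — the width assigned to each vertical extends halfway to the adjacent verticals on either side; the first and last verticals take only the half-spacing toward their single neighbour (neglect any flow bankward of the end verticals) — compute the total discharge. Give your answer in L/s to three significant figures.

30600 L/s

w_1 = (3.3 − 0.0)/2 = 1.65 m; q_1 = 0.32 × 0.45 × 1.65 = 0.2376 m³/s
w_2 = (13.9 − 0.0)/2 = 6.95 m; q_2 = 0.68 × 1.03 × 6.95 = 4.868 m³/s
w_3 = (18.1 − 3.3)/2 = 7.4 m; q_3 = 1.09 × 2.14 × 7.4 = 17.26 m³/s
w_4 = (21.0 − 13.9)/2 = 3.55 m; q_4 = 0.63 × 1.44 × 3.55 = 3.221 m³/s
w_5 = (22.7 − 18.1)/2 = 2.3 m; q_5 = 0.89 × 1.56 × 2.3 = 3.193 m³/s
w_6 = (26.5 − 21.0)/2 = 2.75 m; q_6 = 0.55 × 0.95 × 2.75 = 1.437 m³/s
w_7 = (26.5 − 22.7)/2 = 1.9 m; q_7 = 0.44 × 0.41 × 1.9 = 0.3428 m³/s
Q = Σ qᵢ = 30.56 m³/s
= 30.56 × 1000 = 30560 L/s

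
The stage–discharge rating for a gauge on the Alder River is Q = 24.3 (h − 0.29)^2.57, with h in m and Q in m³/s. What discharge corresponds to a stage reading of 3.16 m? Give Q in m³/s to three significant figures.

Q = 24.3 × (3.16 − 0.29)^2.57 = 24.3 × 2.87^2.57 = 365.1 m³/s

365 m³/s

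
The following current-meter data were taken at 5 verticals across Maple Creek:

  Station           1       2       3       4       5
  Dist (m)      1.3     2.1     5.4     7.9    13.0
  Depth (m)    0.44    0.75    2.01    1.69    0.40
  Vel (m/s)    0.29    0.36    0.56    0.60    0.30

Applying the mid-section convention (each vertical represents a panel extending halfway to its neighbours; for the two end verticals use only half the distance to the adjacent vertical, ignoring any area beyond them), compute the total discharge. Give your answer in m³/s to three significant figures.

8.03 m³/s

w_1 = (2.1 − 1.3)/2 = 0.4 m; q_1 = 0.29 × 0.44 × 0.4 = 0.05104 m³/s
w_2 = (5.4 − 1.3)/2 = 2.05 m; q_2 = 0.36 × 0.75 × 2.05 = 0.5535 m³/s
w_3 = (7.9 − 2.1)/2 = 2.9 m; q_3 = 0.56 × 2.01 × 2.9 = 3.264 m³/s
w_4 = (13.0 − 5.4)/2 = 3.8 m; q_4 = 0.60 × 1.69 × 3.8 = 3.853 m³/s
w_5 = (13.0 − 7.9)/2 = 2.55 m; q_5 = 0.30 × 0.40 × 2.55 = 0.3060 m³/s
Q = Σ qᵢ = 8.028 m³/s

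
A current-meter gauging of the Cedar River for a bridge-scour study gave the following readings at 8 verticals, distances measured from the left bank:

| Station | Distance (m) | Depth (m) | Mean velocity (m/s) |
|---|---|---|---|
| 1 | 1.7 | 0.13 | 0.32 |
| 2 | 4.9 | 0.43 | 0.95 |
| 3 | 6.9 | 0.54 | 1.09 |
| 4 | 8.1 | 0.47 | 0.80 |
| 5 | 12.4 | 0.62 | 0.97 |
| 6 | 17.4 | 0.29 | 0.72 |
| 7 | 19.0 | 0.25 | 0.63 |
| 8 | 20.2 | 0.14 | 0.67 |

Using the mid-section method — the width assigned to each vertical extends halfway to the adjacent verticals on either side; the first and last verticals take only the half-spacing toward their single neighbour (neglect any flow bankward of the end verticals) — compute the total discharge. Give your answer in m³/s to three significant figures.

6.87 m³/s

w_1 = (4.9 − 1.7)/2 = 1.6 m; q_1 = 0.32 × 0.13 × 1.6 = 0.06656 m³/s
w_2 = (6.9 − 1.7)/2 = 2.6 m; q_2 = 0.95 × 0.43 × 2.6 = 1.062 m³/s
w_3 = (8.1 − 4.9)/2 = 1.6 m; q_3 = 1.09 × 0.54 × 1.6 = 0.9418 m³/s
w_4 = (12.4 − 6.9)/2 = 2.75 m; q_4 = 0.80 × 0.47 × 2.75 = 1.034 m³/s
w_5 = (17.4 − 8.1)/2 = 4.65 m; q_5 = 0.97 × 0.62 × 4.65 = 2.797 m³/s
w_6 = (19.0 − 12.4)/2 = 3.3 m; q_6 = 0.72 × 0.29 × 3.3 = 0.6890 m³/s
w_7 = (20.2 − 17.4)/2 = 1.4 m; q_7 = 0.63 × 0.25 × 1.4 = 0.2205 m³/s
w_8 = (20.2 − 19.0)/2 = 0.6 m; q_8 = 0.67 × 0.14 × 0.6 = 0.05628 m³/s
Q = Σ qᵢ = 6.867 m³/s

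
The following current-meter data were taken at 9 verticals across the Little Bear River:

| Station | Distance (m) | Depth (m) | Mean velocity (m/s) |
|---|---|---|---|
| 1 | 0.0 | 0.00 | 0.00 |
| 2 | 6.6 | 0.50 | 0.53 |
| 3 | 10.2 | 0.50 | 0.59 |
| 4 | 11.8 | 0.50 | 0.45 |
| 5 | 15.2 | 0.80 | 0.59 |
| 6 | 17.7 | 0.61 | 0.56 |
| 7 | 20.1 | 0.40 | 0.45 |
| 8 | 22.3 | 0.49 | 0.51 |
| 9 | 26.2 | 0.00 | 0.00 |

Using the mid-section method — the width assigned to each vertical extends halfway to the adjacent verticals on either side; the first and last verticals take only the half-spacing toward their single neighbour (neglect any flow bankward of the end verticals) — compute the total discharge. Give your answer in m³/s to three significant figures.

6.09 m³/s

w_2 = (10.2 − 0.0)/2 = 5.1 m; q_2 = 0.53 × 0.50 × 5.1 = 1.352 m³/s
w_3 = (11.8 − 6.6)/2 = 2.6 m; q_3 = 0.59 × 0.50 × 2.6 = 0.7670 m³/s
w_4 = (15.2 − 10.2)/2 = 2.5 m; q_4 = 0.45 × 0.50 × 2.5 = 0.5625 m³/s
w_5 = (17.7 − 11.8)/2 = 2.95 m; q_5 = 0.59 × 0.80 × 2.95 = 1.392 m³/s
w_6 = (20.1 − 15.2)/2 = 2.45 m; q_6 = 0.56 × 0.61 × 2.45 = 0.8369 m³/s
w_7 = (22.3 − 17.7)/2 = 2.3 m; q_7 = 0.45 × 0.40 × 2.3 = 0.4140 m³/s
w_8 = (26.2 − 20.1)/2 = 3.05 m; q_8 = 0.51 × 0.49 × 3.05 = 0.7622 m³/s
Stations 1, 9 contribute zero (depth or velocity is 0).
Q = Σ qᵢ = 6.087 m³/s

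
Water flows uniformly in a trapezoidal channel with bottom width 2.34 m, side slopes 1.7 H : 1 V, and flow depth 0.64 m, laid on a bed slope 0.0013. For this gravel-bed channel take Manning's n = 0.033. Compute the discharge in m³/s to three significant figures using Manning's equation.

1.41 m³/s

A = (b + z·y)·y = (2.34 + 1.7×0.64)×0.64 = 2.194 m²
P = b + 2y√(1+z²) = 2.34 + 2×0.64×√(1+1.7²) = 4.865 m
R = A/P = 2.194/4.865 = 0.4510 m
Q = (1/n)·A·R^(2/3)·S^(1/2) = (1/0.033) × 2.194 × 0.4510^(2/3) × 0.0013^(1/2) = 1.410 m³/s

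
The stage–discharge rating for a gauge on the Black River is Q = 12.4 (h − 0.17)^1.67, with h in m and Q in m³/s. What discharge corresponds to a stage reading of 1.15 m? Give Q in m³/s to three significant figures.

12.0 m³/s

Q = 12.4 × (1.15 − 0.17)^1.67 = 12.4 × 0.98^1.67 = 11.99 m³/s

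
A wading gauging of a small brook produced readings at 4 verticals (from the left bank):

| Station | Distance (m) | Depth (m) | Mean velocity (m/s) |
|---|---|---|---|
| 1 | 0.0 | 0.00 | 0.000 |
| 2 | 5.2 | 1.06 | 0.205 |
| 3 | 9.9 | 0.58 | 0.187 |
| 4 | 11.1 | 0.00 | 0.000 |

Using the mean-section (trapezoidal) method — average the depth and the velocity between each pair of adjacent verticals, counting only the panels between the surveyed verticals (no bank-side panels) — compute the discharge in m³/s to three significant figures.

Panel 1-2: Δb = 5.2 m, d̄ = (0.00+1.06)/2 = 0.53, v̄ = (0.000+0.205)/2 = 0.1025 → q = 5.2×0.53×0.1025 = 0.2825 m³/s
Panel 2-3: Δb = 4.7 m, d̄ = (1.06+0.58)/2 = 0.82, v̄ = (0.205+0.187)/2 = 0.196 → q = 4.7×0.82×0.196 = 0.7554 m³/s
Panel 3-4: Δb = 1.2 m, d̄ = (0.58+0.00)/2 = 0.29, v̄ = (0.187+0.000)/2 = 0.0935 → q = 1.2×0.29×0.0935 = 0.03254 m³/s
Q = Σ q = 1.070 m³/s

1.07 m³/s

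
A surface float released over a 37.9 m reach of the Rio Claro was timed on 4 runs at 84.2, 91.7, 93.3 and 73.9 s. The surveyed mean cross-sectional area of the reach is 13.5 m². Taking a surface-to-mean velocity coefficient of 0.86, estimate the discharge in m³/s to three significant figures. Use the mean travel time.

t̄ = (84.2 + 91.7 + 93.3 + 73.9) / 4 = 85.775 s
v_surface = L / t̄ = 37.9 / 85.775 = 0.4419 m/s
v_mean = 0.86 × 0.4419 = 0.3800 m/s
Q = A × v_mean = 13.5 × 0.3800 = 5.130 m³/s

5.13 m³/s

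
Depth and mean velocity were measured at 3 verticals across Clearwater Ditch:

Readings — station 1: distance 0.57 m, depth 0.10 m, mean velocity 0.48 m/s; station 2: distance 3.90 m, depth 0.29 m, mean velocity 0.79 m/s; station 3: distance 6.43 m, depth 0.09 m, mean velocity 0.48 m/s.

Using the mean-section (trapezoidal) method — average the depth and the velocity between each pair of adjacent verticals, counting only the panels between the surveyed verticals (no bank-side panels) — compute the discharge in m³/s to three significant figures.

0.718 m³/s

Panel 1-2: Δb = 3.33 m, d̄ = (0.10+0.29)/2 = 0.195, v̄ = (0.48+0.79)/2 = 0.635 → q = 3.33×0.195×0.635 = 0.4123 m³/s
Panel 2-3: Δb = 2.53 m, d̄ = (0.29+0.09)/2 = 0.19, v̄ = (0.79+0.48)/2 = 0.635 → q = 2.53×0.19×0.635 = 0.3052 m³/s
Q = Σ q = 0.7176 m³/s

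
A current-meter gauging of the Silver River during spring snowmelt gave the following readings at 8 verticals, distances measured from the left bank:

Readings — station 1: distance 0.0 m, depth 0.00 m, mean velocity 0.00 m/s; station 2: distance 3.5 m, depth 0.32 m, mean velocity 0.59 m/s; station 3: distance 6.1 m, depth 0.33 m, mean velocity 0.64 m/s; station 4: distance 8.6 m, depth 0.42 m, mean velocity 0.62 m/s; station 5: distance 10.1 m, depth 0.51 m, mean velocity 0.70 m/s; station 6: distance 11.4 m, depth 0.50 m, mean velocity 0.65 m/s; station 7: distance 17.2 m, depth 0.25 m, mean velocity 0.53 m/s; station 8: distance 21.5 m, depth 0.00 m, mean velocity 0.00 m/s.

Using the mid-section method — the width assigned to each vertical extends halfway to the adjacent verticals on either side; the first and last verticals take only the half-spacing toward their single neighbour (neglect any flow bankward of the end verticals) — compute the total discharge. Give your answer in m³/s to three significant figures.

w_2 = (6.1 − 0.0)/2 = 3.05 m; q_2 = 0.59 × 0.32 × 3.05 = 0.5758 m³/s
w_3 = (8.6 − 3.5)/2 = 2.55 m; q_3 = 0.64 × 0.33 × 2.55 = 0.5386 m³/s
w_4 = (10.1 − 6.1)/2 = 2 m; q_4 = 0.62 × 0.42 × 2 = 0.5208 m³/s
w_5 = (11.4 − 8.6)/2 = 1.4 m; q_5 = 0.70 × 0.51 × 1.4 = 0.4998 m³/s
w_6 = (17.2 − 10.1)/2 = 3.55 m; q_6 = 0.65 × 0.50 × 3.55 = 1.154 m³/s
w_7 = (21.5 − 11.4)/2 = 5.05 m; q_7 = 0.53 × 0.25 × 5.05 = 0.6691 m³/s
Stations 1, 8 contribute zero (depth or velocity is 0).
Q = Σ qᵢ = 3.958 m³/s

3.96 m³/s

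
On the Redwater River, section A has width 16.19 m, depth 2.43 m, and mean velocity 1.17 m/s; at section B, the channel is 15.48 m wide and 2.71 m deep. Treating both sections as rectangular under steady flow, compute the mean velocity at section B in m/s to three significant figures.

Q = A₁V₁ = (16.19×2.43) × 1.17 = 46.03 m³/s
A₂ = 15.48 × 2.71 = 41.95 m²
V₂ = Q/A₂ = 46.03/41.95 = 1.097 m/s

1.10 m/s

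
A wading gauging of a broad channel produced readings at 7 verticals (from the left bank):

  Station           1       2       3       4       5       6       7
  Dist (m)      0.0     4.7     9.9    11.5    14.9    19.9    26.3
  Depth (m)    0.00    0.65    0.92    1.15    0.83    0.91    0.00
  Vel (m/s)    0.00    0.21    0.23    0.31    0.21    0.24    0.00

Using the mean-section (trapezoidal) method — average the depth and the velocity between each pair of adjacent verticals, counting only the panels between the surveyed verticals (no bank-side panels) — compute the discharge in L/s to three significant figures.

Panel 1-2: Δb = 4.7 m, d̄ = (0.00+0.65)/2 = 0.325, v̄ = (0.00+0.21)/2 = 0.105 → q = 4.7×0.325×0.105 = 0.1604 m³/s
Panel 2-3: Δb = 5.2 m, d̄ = (0.65+0.92)/2 = 0.785, v̄ = (0.21+0.23)/2 = 0.22 → q = 5.2×0.785×0.22 = 0.8980 m³/s
Panel 3-4: Δb = 1.6 m, d̄ = (0.92+1.15)/2 = 1.035, v̄ = (0.23+0.31)/2 = 0.27 → q = 1.6×1.035×0.27 = 0.4471 m³/s
Panel 4-5: Δb = 3.4 m, d̄ = (1.15+0.83)/2 = 0.99, v̄ = (0.31+0.21)/2 = 0.26 → q = 3.4×0.99×0.26 = 0.8752 m³/s
Panel 5-6: Δb = 5 m, d̄ = (0.83+0.91)/2 = 0.87, v̄ = (0.21+0.24)/2 = 0.225 → q = 5×0.87×0.225 = 0.9788 m³/s
Panel 6-7: Δb = 6.4 m, d̄ = (0.91+0.00)/2 = 0.455, v̄ = (0.24+0.00)/2 = 0.12 → q = 6.4×0.455×0.12 = 0.3494 m³/s
Q = Σ q = 3.709 m³/s
= 3.709 × 1000 = 3709 L/s

3710 L/s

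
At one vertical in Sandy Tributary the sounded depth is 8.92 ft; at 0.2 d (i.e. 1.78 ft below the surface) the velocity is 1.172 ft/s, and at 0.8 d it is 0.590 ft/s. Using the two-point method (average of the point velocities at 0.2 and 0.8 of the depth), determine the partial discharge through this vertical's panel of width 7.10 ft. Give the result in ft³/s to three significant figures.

v̄ = (1.172 + 0.590) / 2 = 0.8810 ft/s
q = v̄ × d × w = 0.8810 × 8.92 × 7.10 = 55.80 ft³/s

55.8 ft³/s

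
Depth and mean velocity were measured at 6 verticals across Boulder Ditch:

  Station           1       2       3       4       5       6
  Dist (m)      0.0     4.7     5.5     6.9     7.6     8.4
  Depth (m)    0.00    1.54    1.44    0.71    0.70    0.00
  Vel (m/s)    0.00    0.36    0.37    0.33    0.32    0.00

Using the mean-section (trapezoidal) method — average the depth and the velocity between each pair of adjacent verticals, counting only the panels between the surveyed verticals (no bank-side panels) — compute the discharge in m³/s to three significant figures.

1.82 m³/s

Panel 1-2: Δb = 4.7 m, d̄ = (0.00+1.54)/2 = 0.77, v̄ = (0.00+0.36)/2 = 0.18 → q = 4.7×0.77×0.18 = 0.6514 m³/s
Panel 2-3: Δb = 0.8 m, d̄ = (1.54+1.44)/2 = 1.49, v̄ = (0.36+0.37)/2 = 0.365 → q = 0.8×1.49×0.365 = 0.4351 m³/s
Panel 3-4: Δb = 1.4 m, d̄ = (1.44+0.71)/2 = 1.075, v̄ = (0.37+0.33)/2 = 0.35 → q = 1.4×1.075×0.35 = 0.5268 m³/s
Panel 4-5: Δb = 0.7 m, d̄ = (0.71+0.70)/2 = 0.705, v̄ = (0.33+0.32)/2 = 0.325 → q = 0.7×0.705×0.325 = 0.1604 m³/s
Panel 5-6: Δb = 0.8 m, d̄ = (0.70+0.00)/2 = 0.35, v̄ = (0.32+0.00)/2 = 0.16 → q = 0.8×0.35×0.16 = 0.04480 m³/s
Q = Σ q = 1.818 m³/s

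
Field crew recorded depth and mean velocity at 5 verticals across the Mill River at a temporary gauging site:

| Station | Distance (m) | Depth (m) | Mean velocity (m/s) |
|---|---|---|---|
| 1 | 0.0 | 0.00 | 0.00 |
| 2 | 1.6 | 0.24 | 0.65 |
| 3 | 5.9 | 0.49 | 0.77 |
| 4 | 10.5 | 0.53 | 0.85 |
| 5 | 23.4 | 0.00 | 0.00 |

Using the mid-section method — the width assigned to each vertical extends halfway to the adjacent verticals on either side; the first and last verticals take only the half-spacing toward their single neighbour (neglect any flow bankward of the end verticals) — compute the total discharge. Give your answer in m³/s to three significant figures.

6.08 m³/s

w_2 = (5.9 − 0.0)/2 = 2.95 m; q_2 = 0.65 × 0.24 × 2.95 = 0.4602 m³/s
w_3 = (10.5 − 1.6)/2 = 4.45 m; q_3 = 0.77 × 0.49 × 4.45 = 1.679 m³/s
w_4 = (23.4 − 5.9)/2 = 8.75 m; q_4 = 0.85 × 0.53 × 8.75 = 3.942 m³/s
Stations 1, 5 contribute zero (depth or velocity is 0).
Q = Σ qᵢ = 6.081 m³/s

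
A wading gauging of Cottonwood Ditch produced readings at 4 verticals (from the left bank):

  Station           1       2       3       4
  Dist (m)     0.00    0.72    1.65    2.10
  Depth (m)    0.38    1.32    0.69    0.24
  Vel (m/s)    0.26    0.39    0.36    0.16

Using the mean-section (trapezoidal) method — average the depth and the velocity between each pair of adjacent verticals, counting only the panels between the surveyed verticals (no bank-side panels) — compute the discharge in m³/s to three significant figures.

0.604 m³/s

Panel 1-2: Δb = 0.72 m, d̄ = (0.38+1.32)/2 = 0.85, v̄ = (0.26+0.39)/2 = 0.325 → q = 0.72×0.85×0.325 = 0.1989 m³/s
Panel 2-3: Δb = 0.93 m, d̄ = (1.32+0.69)/2 = 1.005, v̄ = (0.39+0.36)/2 = 0.375 → q = 0.93×1.005×0.375 = 0.3505 m³/s
Panel 3-4: Δb = 0.45 m, d̄ = (0.69+0.24)/2 = 0.465, v̄ = (0.36+0.16)/2 = 0.26 → q = 0.45×0.465×0.26 = 0.05441 m³/s
Q = Σ q = 0.6038 m³/s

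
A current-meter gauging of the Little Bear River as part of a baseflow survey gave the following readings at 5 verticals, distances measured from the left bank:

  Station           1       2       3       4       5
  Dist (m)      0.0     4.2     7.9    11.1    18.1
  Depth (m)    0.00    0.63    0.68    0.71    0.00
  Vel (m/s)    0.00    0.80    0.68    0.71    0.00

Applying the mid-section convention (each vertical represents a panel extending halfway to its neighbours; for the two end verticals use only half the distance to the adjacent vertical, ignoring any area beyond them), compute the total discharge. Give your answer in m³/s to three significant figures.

6.16 m³/s

w_2 = (7.9 − 0.0)/2 = 3.95 m; q_2 = 0.80 × 0.63 × 3.95 = 1.991 m³/s
w_3 = (11.1 − 4.2)/2 = 3.45 m; q_3 = 0.68 × 0.68 × 3.45 = 1.595 m³/s
w_4 = (18.1 − 7.9)/2 = 5.1 m; q_4 = 0.71 × 0.71 × 5.1 = 2.571 m³/s
Stations 1, 5 contribute zero (depth or velocity is 0).
Q = Σ qᵢ = 6.157 m³/s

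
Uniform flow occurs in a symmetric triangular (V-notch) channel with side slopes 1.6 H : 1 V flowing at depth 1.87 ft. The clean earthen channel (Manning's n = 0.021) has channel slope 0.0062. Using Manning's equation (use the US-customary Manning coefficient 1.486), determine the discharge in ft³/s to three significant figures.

A = z·y² = 1.6×1.87² = 5.595 ft²
P = 2y√(1+z²) = 2×1.87×√(1+1.6²) = 7.057 ft
R = A/P = 5.595/7.057 = 0.7929 ft
Q = (1.486/n)·A·R^(2/3)·S^(1/2) = (1.486/0.021) × 5.595 × 0.7929^(2/3) × 0.0062^(1/2) = 26.71 ft³/s

26.7 ft³/s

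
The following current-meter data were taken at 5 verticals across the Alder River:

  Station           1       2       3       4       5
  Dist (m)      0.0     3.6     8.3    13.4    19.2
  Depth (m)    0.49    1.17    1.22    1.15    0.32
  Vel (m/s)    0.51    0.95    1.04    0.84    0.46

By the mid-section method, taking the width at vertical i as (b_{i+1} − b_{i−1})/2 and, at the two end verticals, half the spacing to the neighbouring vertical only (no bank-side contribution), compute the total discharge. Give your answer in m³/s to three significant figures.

w_1 = (3.6 − 0.0)/2 = 1.8 m; q_1 = 0.51 × 0.49 × 1.8 = 0.4498 m³/s
w_2 = (8.3 − 0.0)/2 = 4.15 m; q_2 = 0.95 × 1.17 × 4.15 = 4.613 m³/s
w_3 = (13.4 − 3.6)/2 = 4.9 m; q_3 = 1.04 × 1.22 × 4.9 = 6.217 m³/s
w_4 = (19.2 − 8.3)/2 = 5.45 m; q_4 = 0.84 × 1.15 × 5.45 = 5.265 m³/s
w_5 = (19.2 − 13.4)/2 = 2.9 m; q_5 = 0.46 × 0.32 × 2.9 = 0.4269 m³/s
Q = Σ qᵢ = 16.97 m³/s

17.0 m³/s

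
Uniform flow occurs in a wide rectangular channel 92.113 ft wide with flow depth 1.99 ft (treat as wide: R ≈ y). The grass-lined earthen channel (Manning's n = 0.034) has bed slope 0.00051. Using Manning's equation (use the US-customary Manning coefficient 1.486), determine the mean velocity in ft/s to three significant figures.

1.56 ft/s

A = b·y = 92.113 × 1.99 = 183.3 ft²
Wide channel: R ≈ y = 1.99 ft
Q = (1.486/n)·A·R^(2/3)·S^(1/2) = (1.486/0.034) × 183.3 × 1.990^(2/3) × 0.00051^(1/2) = 286.2 ft³/s
V = Q/A = 286.2/183.3 = 1.562 ft/s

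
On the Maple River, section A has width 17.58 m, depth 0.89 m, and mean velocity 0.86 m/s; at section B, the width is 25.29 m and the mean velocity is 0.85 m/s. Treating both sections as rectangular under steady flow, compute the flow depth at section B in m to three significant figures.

0.626 m

Q = A₁V₁ = (17.58×0.89) × 0.86 = 13.46 m³/s
d₂ = Q/(b₂ V₂) = 13.46/(25.29×0.85) = 0.6259 m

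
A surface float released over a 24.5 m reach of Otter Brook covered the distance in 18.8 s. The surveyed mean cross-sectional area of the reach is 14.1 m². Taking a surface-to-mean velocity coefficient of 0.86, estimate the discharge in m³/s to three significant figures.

v_surface = L / t̄ = 24.5 / 18.8 = 1.303 m/s
v_mean = 0.86 × 1.303 = 1.121 m/s
Q = A × v_mean = 14.1 × 1.121 = 15.80 m³/s

15.8 m³/s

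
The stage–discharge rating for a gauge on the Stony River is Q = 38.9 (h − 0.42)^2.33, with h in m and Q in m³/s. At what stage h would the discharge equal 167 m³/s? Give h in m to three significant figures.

h − h₀ = (Q/C)^(1/b) = (167/38.9)^(1/2.33) = 1.869 m
h = 0.42 + 1.869 = 2.289 m

2.29 m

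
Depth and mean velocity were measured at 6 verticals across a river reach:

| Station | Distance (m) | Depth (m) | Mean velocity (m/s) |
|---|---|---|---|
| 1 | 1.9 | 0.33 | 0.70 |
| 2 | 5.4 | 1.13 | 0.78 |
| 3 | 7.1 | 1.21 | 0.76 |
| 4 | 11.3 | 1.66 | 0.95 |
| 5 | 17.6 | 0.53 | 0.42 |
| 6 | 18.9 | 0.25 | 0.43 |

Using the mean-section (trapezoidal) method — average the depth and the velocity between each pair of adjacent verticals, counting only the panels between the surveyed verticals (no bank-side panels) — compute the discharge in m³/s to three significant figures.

13.5 m³/s

Panel 1-2: Δb = 3.5 m, d̄ = (0.33+1.13)/2 = 0.73, v̄ = (0.70+0.78)/2 = 0.74 → q = 3.5×0.73×0.74 = 1.891 m³/s
Panel 2-3: Δb = 1.7 m, d̄ = (1.13+1.21)/2 = 1.17, v̄ = (0.78+0.76)/2 = 0.77 → q = 1.7×1.17×0.77 = 1.532 m³/s
Panel 3-4: Δb = 4.2 m, d̄ = (1.21+1.66)/2 = 1.435, v̄ = (0.76+0.95)/2 = 0.855 → q = 4.2×1.435×0.855 = 5.153 m³/s
Panel 4-5: Δb = 6.3 m, d̄ = (1.66+0.53)/2 = 1.095, v̄ = (0.95+0.42)/2 = 0.685 → q = 6.3×1.095×0.685 = 4.725 m³/s
Panel 5-6: Δb = 1.3 m, d̄ = (0.53+0.25)/2 = 0.39, v̄ = (0.42+0.43)/2 = 0.425 → q = 1.3×0.39×0.425 = 0.2155 m³/s
Q = Σ q = 13.52 m³/s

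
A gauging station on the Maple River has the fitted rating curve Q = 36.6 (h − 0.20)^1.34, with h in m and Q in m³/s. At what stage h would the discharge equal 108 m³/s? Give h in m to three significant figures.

2.44 m

h − h₀ = (Q/C)^(1/b) = (108/36.6)^(1/1.34) = 2.242 m
h = 0.20 + 2.242 = 2.442 m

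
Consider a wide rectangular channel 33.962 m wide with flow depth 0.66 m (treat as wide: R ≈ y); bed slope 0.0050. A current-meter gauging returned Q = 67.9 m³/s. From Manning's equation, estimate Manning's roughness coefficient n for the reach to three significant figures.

0.0177

A = b·y = 33.962 × 0.66 = 22.41 m²
Wide channel: R ≈ y = 0.66 m
n = (1/Q)·A·R^(2/3)·S^(1/2) = (1/67.9) × 22.41 × 0.7580 × 0.07071 = 0.01769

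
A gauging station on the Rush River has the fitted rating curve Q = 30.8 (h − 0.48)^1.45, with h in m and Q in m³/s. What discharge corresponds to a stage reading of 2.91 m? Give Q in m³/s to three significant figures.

Q = 30.8 × (2.91 − 0.48)^1.45 = 30.8 × 2.43^1.45 = 111.6 m³/s

112 m³/s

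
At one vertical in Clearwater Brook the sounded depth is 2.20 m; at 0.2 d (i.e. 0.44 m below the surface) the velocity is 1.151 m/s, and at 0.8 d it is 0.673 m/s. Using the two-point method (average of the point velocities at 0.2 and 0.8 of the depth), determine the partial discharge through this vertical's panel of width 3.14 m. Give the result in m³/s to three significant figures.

v̄ = (1.151 + 0.673) / 2 = 0.9120 m/s
q = v̄ × d × w = 0.9120 × 2.20 × 3.14 = 6.300 m³/s

6.30 m³/s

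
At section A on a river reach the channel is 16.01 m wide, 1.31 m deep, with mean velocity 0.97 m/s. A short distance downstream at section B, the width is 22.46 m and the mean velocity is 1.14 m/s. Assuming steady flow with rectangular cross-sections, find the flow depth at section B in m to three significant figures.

Q = A₁V₁ = (16.01×1.31) × 0.97 = 20.34 m³/s
d₂ = Q/(b₂ V₂) = 20.34/(22.46×1.14) = 0.7945 m

0.795 m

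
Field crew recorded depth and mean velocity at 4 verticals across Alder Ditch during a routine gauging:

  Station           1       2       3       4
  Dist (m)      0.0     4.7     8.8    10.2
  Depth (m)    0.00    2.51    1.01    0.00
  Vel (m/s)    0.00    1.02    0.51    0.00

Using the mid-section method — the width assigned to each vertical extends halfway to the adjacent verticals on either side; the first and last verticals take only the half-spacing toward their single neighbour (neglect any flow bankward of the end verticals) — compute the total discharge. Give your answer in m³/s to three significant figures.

w_2 = (8.8 − 0.0)/2 = 4.4 m; q_2 = 1.02 × 2.51 × 4.4 = 11.26 m³/s
w_3 = (10.2 − 4.7)/2 = 2.75 m; q_3 = 0.51 × 1.01 × 2.75 = 1.417 m³/s
Stations 1, 4 contribute zero (depth or velocity is 0).
Q = Σ qᵢ = 12.68 m³/s

12.7 m³/s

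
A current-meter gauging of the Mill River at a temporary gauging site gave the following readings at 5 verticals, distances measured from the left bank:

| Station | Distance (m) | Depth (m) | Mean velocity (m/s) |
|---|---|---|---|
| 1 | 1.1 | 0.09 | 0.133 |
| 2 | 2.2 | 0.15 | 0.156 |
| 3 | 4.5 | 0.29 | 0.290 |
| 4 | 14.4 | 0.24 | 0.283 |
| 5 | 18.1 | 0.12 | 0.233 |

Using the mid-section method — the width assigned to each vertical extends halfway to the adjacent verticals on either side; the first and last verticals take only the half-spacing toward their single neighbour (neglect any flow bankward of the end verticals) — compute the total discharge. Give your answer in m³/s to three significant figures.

w_1 = (2.2 − 1.1)/2 = 0.55 m; q_1 = 0.133 × 0.09 × 0.55 = 0.006584 m³/s
w_2 = (4.5 − 1.1)/2 = 1.7 m; q_2 = 0.156 × 0.15 × 1.7 = 0.03978 m³/s
w_3 = (14.4 − 2.2)/2 = 6.1 m; q_3 = 0.290 × 0.29 × 6.1 = 0.5130 m³/s
w_4 = (18.1 − 4.5)/2 = 6.8 m; q_4 = 0.283 × 0.24 × 6.8 = 0.4619 m³/s
w_5 = (18.1 − 14.4)/2 = 1.85 m; q_5 = 0.233 × 0.12 × 1.85 = 0.05173 m³/s
Q = Σ qᵢ = 1.073 m³/s

1.07 m³/s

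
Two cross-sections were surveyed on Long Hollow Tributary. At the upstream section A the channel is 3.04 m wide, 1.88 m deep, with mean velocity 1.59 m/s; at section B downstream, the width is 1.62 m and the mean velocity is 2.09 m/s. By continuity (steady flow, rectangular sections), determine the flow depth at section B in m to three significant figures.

2.68 m

Q = A₁V₁ = (3.04×1.88) × 1.59 = 9.087 m³/s
d₂ = Q/(b₂ V₂) = 9.087/(1.62×2.09) = 2.684 m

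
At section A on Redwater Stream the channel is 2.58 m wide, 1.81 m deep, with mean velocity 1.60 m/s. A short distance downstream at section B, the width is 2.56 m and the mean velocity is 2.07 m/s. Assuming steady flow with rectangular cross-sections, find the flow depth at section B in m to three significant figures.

1.41 m

Q = A₁V₁ = (2.58×1.81) × 1.60 = 7.472 m³/s
d₂ = Q/(b₂ V₂) = 7.472/(2.56×2.07) = 1.410 m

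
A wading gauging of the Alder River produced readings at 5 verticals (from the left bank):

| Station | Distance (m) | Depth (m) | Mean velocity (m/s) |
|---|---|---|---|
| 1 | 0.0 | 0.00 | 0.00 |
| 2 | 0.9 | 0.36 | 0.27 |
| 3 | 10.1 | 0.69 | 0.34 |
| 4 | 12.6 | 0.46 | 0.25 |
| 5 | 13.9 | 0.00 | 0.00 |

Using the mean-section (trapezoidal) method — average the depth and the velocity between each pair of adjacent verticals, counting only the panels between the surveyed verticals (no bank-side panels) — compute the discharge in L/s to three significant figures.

1960 L/s

Panel 1-2: Δb = 0.9 m, d̄ = (0.00+0.36)/2 = 0.18, v̄ = (0.00+0.27)/2 = 0.135 → q = 0.9×0.18×0.135 = 0.02187 m³/s
Panel 2-3: Δb = 9.2 m, d̄ = (0.36+0.69)/2 = 0.525, v̄ = (0.27+0.34)/2 = 0.305 → q = 9.2×0.525×0.305 = 1.473 m³/s
Panel 3-4: Δb = 2.5 m, d̄ = (0.69+0.46)/2 = 0.575, v̄ = (0.34+0.25)/2 = 0.295 → q = 2.5×0.575×0.295 = 0.4241 m³/s
Panel 4-5: Δb = 1.3 m, d̄ = (0.46+0.00)/2 = 0.23, v̄ = (0.25+0.00)/2 = 0.125 → q = 1.3×0.23×0.125 = 0.03738 m³/s
Q = Σ q = 1.956 m³/s
= 1.956 × 1000 = 1956 L/s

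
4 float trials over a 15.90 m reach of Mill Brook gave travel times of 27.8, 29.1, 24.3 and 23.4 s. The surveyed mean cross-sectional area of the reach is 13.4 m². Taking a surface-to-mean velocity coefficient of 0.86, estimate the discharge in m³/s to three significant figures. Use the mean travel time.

t̄ = (27.8 + 29.1 + 24.3 + 23.4) / 4 = 26.15 s
v_surface = L / t̄ = 15.90 / 26.15 = 0.6080 m/s
v_mean = 0.86 × 0.6080 = 0.5229 m/s
Q = A × v_mean = 13.4 × 0.5229 = 7.007 m³/s

7.01 m³/s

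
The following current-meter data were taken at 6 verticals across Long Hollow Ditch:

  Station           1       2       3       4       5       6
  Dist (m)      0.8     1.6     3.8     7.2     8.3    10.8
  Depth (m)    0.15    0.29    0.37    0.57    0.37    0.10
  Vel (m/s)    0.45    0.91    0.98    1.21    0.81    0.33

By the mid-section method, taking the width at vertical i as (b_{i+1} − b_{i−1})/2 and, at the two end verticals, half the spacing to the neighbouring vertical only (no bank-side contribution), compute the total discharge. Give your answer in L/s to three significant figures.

w_1 = (1.6 − 0.8)/2 = 0.4 m; q_1 = 0.45 × 0.15 × 0.4 = 0.02700 m³/s
w_2 = (3.8 − 0.8)/2 = 1.5 m; q_2 = 0.91 × 0.29 × 1.5 = 0.3959 m³/s
w_3 = (7.2 − 1.6)/2 = 2.8 m; q_3 = 0.98 × 0.37 × 2.8 = 1.015 m³/s
w_4 = (8.3 − 3.8)/2 = 2.25 m; q_4 = 1.21 × 0.57 × 2.25 = 1.552 m³/s
w_5 = (10.8 − 7.2)/2 = 1.8 m; q_5 = 0.81 × 0.37 × 1.8 = 0.5395 m³/s
w_6 = (10.8 − 8.3)/2 = 1.25 m; q_6 = 0.33 × 0.10 × 1.25 = 0.04125 m³/s
Q = Σ qᵢ = 3.571 m³/s
= 3.571 × 1000 = 3571 L/s

3570 L/s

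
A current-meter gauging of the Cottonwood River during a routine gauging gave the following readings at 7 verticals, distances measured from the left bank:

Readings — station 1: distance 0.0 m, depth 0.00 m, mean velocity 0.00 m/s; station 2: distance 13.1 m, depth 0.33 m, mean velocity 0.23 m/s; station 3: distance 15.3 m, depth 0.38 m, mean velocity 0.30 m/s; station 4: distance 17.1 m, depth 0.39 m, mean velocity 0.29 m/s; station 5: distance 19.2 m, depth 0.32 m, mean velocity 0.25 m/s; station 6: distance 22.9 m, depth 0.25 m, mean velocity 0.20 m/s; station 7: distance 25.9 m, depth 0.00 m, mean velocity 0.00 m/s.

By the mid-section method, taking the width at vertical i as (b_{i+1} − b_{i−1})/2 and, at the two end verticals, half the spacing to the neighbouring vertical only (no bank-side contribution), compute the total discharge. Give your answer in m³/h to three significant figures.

5140 m³/h

w_2 = (15.3 − 0.0)/2 = 7.65 m; q_2 = 0.23 × 0.33 × 7.65 = 0.5806 m³/s
w_3 = (17.1 − 13.1)/2 = 2 m; q_3 = 0.30 × 0.38 × 2 = 0.2280 m³/s
w_4 = (19.2 − 15.3)/2 = 1.95 m; q_4 = 0.29 × 0.39 × 1.95 = 0.2205 m³/s
w_5 = (22.9 − 17.1)/2 = 2.9 m; q_5 = 0.25 × 0.32 × 2.9 = 0.2320 m³/s
w_6 = (25.9 − 19.2)/2 = 3.35 m; q_6 = 0.20 × 0.25 × 3.35 = 0.1675 m³/s
Stations 1, 7 contribute zero (depth or velocity is 0).
Q = Σ qᵢ = 1.429 m³/s
= 1.429 × 3600 = 5143 m³/h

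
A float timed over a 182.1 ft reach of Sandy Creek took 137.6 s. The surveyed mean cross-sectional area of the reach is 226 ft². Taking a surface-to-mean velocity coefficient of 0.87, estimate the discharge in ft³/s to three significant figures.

v_surface = L / t̄ = 182.1 / 137.6 = 1.323 ft/s
v_mean = 0.87 × 1.323 = 1.151 ft/s
Q = A × v_mean = 226 × 1.151 = 260.2 ft³/s

260 ft³/s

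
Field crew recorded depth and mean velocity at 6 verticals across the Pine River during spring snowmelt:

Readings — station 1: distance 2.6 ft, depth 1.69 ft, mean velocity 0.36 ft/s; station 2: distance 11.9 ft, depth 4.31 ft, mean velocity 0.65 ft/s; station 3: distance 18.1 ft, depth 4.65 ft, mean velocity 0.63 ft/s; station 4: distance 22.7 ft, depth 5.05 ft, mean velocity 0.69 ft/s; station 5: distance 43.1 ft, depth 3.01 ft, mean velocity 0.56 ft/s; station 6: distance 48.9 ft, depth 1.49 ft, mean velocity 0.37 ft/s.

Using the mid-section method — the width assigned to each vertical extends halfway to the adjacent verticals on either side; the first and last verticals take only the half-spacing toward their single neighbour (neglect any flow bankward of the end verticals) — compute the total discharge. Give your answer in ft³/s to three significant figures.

w_1 = (11.9 − 2.6)/2 = 4.65 ft; q_1 = 0.36 × 1.69 × 4.65 = 2.829 ft³/s
w_2 = (18.1 − 2.6)/2 = 7.75 ft; q_2 = 0.65 × 4.31 × 7.75 = 21.71 ft³/s
w_3 = (22.7 − 11.9)/2 = 5.4 ft; q_3 = 0.63 × 4.65 × 5.4 = 15.82 ft³/s
w_4 = (43.1 − 18.1)/2 = 12.5 ft; q_4 = 0.69 × 5.05 × 12.5 = 43.56 ft³/s
w_5 = (48.9 − 22.7)/2 = 13.1 ft; q_5 = 0.56 × 3.01 × 13.1 = 22.08 ft³/s
w_6 = (48.9 − 43.1)/2 = 2.9 ft; q_6 = 0.37 × 1.49 × 2.9 = 1.599 ft³/s
Q = Σ qᵢ = 107.6 ft³/s

108 ft³/s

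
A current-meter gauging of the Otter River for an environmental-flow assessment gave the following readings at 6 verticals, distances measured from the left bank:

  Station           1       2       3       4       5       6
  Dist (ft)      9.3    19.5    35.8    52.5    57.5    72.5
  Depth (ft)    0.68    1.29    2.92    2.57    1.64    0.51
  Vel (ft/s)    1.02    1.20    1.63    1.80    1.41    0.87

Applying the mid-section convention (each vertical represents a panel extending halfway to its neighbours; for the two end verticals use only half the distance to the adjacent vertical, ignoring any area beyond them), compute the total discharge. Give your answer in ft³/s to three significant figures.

w_1 = (19.5 − 9.3)/2 = 5.1 ft; q_1 = 1.02 × 0.68 × 5.1 = 3.537 ft³/s
w_2 = (35.8 − 9.3)/2 = 13.25 ft; q_2 = 1.20 × 1.29 × 13.25 = 20.51 ft³/s
w_3 = (52.5 − 19.5)/2 = 16.5 ft; q_3 = 1.63 × 2.92 × 16.5 = 78.53 ft³/s
w_4 = (57.5 − 35.8)/2 = 10.85 ft; q_4 = 1.80 × 2.57 × 10.85 = 50.19 ft³/s
w_5 = (72.5 − 52.5)/2 = 10 ft; q_5 = 1.41 × 1.64 × 10 = 23.12 ft³/s
w_6 = (72.5 − 57.5)/2 = 7.5 ft; q_6 = 0.87 × 0.51 × 7.5 = 3.328 ft³/s
Q = Σ qᵢ = 179.2 ft³/s

179 ft³/s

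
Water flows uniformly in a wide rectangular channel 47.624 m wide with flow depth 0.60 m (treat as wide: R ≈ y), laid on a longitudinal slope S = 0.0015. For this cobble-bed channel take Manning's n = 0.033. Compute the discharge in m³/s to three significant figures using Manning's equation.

A = b·y = 47.624 × 0.60 = 28.57 m²
Wide channel: R ≈ y = 0.60 m
Q = (1/n)·A·R^(2/3)·S^(1/2) = (1/0.033) × 28.57 × 0.6000^(2/3) × 0.0015^(1/2) = 23.86 m³/s

23.9 m³/s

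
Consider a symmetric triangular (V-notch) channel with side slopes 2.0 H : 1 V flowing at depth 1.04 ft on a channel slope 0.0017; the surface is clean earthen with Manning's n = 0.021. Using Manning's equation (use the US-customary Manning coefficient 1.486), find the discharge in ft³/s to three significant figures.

A = z·y² = 2.0×1.04² = 2.163 ft²
P = 2y√(1+z²) = 2×1.04×√(1+2.0²) = 4.651 ft
R = A/P = 2.163/4.651 = 0.4651 ft
Q = (1.486/n)·A·R^(2/3)·S^(1/2) = (1.486/0.021) × 2.163 × 0.4651^(2/3) × 0.0017^(1/2) = 3.789 ft³/s

3.79 ft³/s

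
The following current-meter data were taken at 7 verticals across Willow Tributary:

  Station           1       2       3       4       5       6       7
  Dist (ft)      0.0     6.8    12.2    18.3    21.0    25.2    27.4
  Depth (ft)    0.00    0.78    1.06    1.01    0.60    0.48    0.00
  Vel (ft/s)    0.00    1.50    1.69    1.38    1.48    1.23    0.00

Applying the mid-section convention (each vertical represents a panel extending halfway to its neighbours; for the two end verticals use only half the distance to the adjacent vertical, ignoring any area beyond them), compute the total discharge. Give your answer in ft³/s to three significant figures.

28.5 ft³/s

w_2 = (12.2 − 0.0)/2 = 6.1 ft; q_2 = 1.50 × 0.78 × 6.1 = 7.137 ft³/s
w_3 = (18.3 − 6.8)/2 = 5.75 ft; q_3 = 1.69 × 1.06 × 5.75 = 10.30 ft³/s
w_4 = (21.0 − 12.2)/2 = 4.4 ft; q_4 = 1.38 × 1.01 × 4.4 = 6.133 ft³/s
w_5 = (25.2 − 18.3)/2 = 3.45 ft; q_5 = 1.48 × 0.60 × 3.45 = 3.064 ft³/s
w_6 = (27.4 − 21.0)/2 = 3.2 ft; q_6 = 1.23 × 0.48 × 3.2 = 1.889 ft³/s
Stations 1, 7 contribute zero (depth or velocity is 0).
Q = Σ qᵢ = 28.52 ft³/s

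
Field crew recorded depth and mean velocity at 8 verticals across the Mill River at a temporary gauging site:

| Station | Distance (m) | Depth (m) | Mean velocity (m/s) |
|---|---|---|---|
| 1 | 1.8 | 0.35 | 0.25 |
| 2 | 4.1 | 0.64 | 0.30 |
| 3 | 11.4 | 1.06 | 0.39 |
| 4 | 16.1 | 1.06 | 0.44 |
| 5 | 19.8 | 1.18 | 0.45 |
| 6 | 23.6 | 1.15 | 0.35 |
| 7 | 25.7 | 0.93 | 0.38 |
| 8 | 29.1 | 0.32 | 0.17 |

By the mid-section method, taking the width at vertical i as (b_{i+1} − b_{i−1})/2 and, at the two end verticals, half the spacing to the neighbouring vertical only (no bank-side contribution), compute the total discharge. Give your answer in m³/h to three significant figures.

w_1 = (4.1 − 1.8)/2 = 1.15 m; q_1 = 0.25 × 0.35 × 1.15 = 0.1006 m³/s
w_2 = (11.4 − 1.8)/2 = 4.8 m; q_2 = 0.30 × 0.64 × 4.8 = 0.9216 m³/s
w_3 = (16.1 − 4.1)/2 = 6 m; q_3 = 0.39 × 1.06 × 6 = 2.480 m³/s
w_4 = (19.8 − 11.4)/2 = 4.2 m; q_4 = 0.44 × 1.06 × 4.2 = 1.959 m³/s
w_5 = (23.6 − 16.1)/2 = 3.75 m; q_5 = 0.45 × 1.18 × 3.75 = 1.991 m³/s
w_6 = (25.7 − 19.8)/2 = 2.95 m; q_6 = 0.35 × 1.15 × 2.95 = 1.187 m³/s
w_7 = (29.1 − 23.6)/2 = 2.75 m; q_7 = 0.38 × 0.93 × 2.75 = 0.9719 m³/s
w_8 = (29.1 − 25.7)/2 = 1.7 m; q_8 = 0.17 × 0.32 × 1.7 = 0.09248 m³/s
Q = Σ qᵢ = 9.704 m³/s
= 9.704 × 3600 = 34940 m³/h

34900 m³/h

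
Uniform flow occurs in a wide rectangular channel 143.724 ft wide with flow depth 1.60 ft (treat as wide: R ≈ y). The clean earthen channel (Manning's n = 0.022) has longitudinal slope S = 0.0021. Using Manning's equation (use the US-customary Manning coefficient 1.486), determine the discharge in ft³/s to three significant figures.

974 ft³/s

A = b·y = 143.724 × 1.60 = 230.0 ft²
Wide channel: R ≈ y = 1.60 ft
Q = (1.486/n)·A·R^(2/3)·S^(1/2) = (1.486/0.022) × 230.0 × 1.600^(2/3) × 0.0021^(1/2) = 973.7 ft³/s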